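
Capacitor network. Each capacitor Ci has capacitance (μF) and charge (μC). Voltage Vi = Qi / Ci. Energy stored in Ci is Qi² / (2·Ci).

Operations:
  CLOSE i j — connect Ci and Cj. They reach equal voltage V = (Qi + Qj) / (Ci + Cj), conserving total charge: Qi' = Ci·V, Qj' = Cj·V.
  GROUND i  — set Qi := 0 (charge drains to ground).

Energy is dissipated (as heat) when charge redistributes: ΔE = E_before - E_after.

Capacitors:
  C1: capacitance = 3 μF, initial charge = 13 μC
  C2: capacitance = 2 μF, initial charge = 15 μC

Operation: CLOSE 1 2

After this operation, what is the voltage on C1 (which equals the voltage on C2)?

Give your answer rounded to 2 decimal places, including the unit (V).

Answer: 5.60 V

Derivation:
Initial: C1(3μF, Q=13μC, V=4.33V), C2(2μF, Q=15μC, V=7.50V)
Op 1: CLOSE 1-2: Q_total=28.00, C_total=5.00, V=5.60; Q1=16.80, Q2=11.20; dissipated=6.017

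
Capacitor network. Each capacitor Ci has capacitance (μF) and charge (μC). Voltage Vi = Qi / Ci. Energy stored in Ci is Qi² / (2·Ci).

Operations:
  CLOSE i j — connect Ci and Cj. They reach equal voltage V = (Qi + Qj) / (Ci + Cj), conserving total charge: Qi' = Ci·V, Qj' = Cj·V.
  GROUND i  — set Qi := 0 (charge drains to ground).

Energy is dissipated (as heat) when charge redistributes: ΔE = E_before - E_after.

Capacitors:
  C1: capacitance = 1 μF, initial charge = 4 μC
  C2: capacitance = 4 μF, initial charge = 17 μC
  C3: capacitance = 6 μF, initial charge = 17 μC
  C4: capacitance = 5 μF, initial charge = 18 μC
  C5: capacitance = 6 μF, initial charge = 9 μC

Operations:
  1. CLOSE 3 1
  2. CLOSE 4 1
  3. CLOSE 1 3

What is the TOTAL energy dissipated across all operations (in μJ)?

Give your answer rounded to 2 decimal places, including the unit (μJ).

Answer: 0.84 μJ

Derivation:
Initial: C1(1μF, Q=4μC, V=4.00V), C2(4μF, Q=17μC, V=4.25V), C3(6μF, Q=17μC, V=2.83V), C4(5μF, Q=18μC, V=3.60V), C5(6μF, Q=9μC, V=1.50V)
Op 1: CLOSE 3-1: Q_total=21.00, C_total=7.00, V=3.00; Q3=18.00, Q1=3.00; dissipated=0.583
Op 2: CLOSE 4-1: Q_total=21.00, C_total=6.00, V=3.50; Q4=17.50, Q1=3.50; dissipated=0.150
Op 3: CLOSE 1-3: Q_total=21.50, C_total=7.00, V=3.07; Q1=3.07, Q3=18.43; dissipated=0.107
Total dissipated: 0.840 μJ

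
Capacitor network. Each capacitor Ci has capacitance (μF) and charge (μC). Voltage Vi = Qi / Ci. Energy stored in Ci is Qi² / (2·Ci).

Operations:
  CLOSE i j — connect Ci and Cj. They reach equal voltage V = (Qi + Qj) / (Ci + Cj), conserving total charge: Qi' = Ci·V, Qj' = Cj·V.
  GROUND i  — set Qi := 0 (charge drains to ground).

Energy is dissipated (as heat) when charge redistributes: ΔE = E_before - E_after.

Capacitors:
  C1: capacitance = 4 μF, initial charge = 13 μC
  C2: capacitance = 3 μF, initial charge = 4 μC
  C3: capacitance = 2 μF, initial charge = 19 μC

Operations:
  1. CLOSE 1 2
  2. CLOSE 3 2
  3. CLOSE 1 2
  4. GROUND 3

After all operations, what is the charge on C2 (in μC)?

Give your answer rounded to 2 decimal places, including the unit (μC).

Initial: C1(4μF, Q=13μC, V=3.25V), C2(3μF, Q=4μC, V=1.33V), C3(2μF, Q=19μC, V=9.50V)
Op 1: CLOSE 1-2: Q_total=17.00, C_total=7.00, V=2.43; Q1=9.71, Q2=7.29; dissipated=3.149
Op 2: CLOSE 3-2: Q_total=26.29, C_total=5.00, V=5.26; Q3=10.51, Q2=15.77; dissipated=30.003
Op 3: CLOSE 1-2: Q_total=25.49, C_total=7.00, V=3.64; Q1=14.56, Q2=10.92; dissipated=6.858
Op 4: GROUND 3: Q3=0; energy lost=27.638
Final charges: Q1=14.56, Q2=10.92, Q3=0.00

Answer: 10.92 μC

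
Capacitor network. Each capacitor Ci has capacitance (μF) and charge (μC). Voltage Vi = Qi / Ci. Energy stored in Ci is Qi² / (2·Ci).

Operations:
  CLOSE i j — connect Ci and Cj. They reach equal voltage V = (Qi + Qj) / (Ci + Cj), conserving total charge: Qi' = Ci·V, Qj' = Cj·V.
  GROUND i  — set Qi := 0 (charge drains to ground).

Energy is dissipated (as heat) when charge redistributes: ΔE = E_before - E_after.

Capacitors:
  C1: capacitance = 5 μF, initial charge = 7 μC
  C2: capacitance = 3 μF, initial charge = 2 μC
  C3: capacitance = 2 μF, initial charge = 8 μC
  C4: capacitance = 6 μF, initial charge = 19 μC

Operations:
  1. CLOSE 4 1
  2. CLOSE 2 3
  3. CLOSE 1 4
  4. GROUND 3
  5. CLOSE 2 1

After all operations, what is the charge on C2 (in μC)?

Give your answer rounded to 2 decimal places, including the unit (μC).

Initial: C1(5μF, Q=7μC, V=1.40V), C2(3μF, Q=2μC, V=0.67V), C3(2μF, Q=8μC, V=4.00V), C4(6μF, Q=19μC, V=3.17V)
Op 1: CLOSE 4-1: Q_total=26.00, C_total=11.00, V=2.36; Q4=14.18, Q1=11.82; dissipated=4.256
Op 2: CLOSE 2-3: Q_total=10.00, C_total=5.00, V=2.00; Q2=6.00, Q3=4.00; dissipated=6.667
Op 3: CLOSE 1-4: Q_total=26.00, C_total=11.00, V=2.36; Q1=11.82, Q4=14.18; dissipated=0.000
Op 4: GROUND 3: Q3=0; energy lost=4.000
Op 5: CLOSE 2-1: Q_total=17.82, C_total=8.00, V=2.23; Q2=6.68, Q1=11.14; dissipated=0.124
Final charges: Q1=11.14, Q2=6.68, Q3=0.00, Q4=14.18

Answer: 6.68 μC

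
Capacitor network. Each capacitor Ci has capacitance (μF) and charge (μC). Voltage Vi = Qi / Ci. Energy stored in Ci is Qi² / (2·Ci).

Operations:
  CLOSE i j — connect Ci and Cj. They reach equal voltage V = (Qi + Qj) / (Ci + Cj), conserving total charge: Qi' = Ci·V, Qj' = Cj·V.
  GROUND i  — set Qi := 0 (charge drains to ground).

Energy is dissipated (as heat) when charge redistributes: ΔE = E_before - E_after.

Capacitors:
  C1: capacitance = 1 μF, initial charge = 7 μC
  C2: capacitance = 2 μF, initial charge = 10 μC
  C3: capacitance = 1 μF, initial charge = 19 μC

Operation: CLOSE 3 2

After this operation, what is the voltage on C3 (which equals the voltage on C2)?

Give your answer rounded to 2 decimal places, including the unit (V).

Initial: C1(1μF, Q=7μC, V=7.00V), C2(2μF, Q=10μC, V=5.00V), C3(1μF, Q=19μC, V=19.00V)
Op 1: CLOSE 3-2: Q_total=29.00, C_total=3.00, V=9.67; Q3=9.67, Q2=19.33; dissipated=65.333

Answer: 9.67 V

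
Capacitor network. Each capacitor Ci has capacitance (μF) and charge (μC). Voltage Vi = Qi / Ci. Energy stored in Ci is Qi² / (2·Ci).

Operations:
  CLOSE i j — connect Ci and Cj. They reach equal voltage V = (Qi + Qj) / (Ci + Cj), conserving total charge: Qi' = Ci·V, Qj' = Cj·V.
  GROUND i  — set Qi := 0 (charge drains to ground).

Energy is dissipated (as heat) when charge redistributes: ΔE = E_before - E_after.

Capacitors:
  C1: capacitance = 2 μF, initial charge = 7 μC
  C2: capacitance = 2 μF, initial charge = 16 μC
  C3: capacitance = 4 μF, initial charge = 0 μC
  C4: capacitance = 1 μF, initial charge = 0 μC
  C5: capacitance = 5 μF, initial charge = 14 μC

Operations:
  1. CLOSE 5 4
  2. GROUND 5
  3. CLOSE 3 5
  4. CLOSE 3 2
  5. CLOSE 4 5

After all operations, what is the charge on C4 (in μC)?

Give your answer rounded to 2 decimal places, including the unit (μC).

Initial: C1(2μF, Q=7μC, V=3.50V), C2(2μF, Q=16μC, V=8.00V), C3(4μF, Q=0μC, V=0.00V), C4(1μF, Q=0μC, V=0.00V), C5(5μF, Q=14μC, V=2.80V)
Op 1: CLOSE 5-4: Q_total=14.00, C_total=6.00, V=2.33; Q5=11.67, Q4=2.33; dissipated=3.267
Op 2: GROUND 5: Q5=0; energy lost=13.611
Op 3: CLOSE 3-5: Q_total=0.00, C_total=9.00, V=0.00; Q3=0.00, Q5=0.00; dissipated=0.000
Op 4: CLOSE 3-2: Q_total=16.00, C_total=6.00, V=2.67; Q3=10.67, Q2=5.33; dissipated=42.667
Op 5: CLOSE 4-5: Q_total=2.33, C_total=6.00, V=0.39; Q4=0.39, Q5=1.94; dissipated=2.269
Final charges: Q1=7.00, Q2=5.33, Q3=10.67, Q4=0.39, Q5=1.94

Answer: 0.39 μC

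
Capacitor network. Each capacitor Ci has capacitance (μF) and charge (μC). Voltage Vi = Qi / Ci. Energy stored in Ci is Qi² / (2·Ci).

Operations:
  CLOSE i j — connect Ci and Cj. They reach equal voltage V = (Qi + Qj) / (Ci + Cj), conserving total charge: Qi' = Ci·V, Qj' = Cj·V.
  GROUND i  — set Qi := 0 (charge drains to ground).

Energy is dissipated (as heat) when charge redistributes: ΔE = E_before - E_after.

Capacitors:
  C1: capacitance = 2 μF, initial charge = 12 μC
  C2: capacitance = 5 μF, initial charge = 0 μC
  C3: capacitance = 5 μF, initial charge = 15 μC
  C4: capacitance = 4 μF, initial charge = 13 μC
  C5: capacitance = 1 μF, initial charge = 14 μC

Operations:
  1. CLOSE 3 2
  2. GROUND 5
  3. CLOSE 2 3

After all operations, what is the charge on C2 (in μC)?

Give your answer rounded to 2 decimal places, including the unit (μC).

Initial: C1(2μF, Q=12μC, V=6.00V), C2(5μF, Q=0μC, V=0.00V), C3(5μF, Q=15μC, V=3.00V), C4(4μF, Q=13μC, V=3.25V), C5(1μF, Q=14μC, V=14.00V)
Op 1: CLOSE 3-2: Q_total=15.00, C_total=10.00, V=1.50; Q3=7.50, Q2=7.50; dissipated=11.250
Op 2: GROUND 5: Q5=0; energy lost=98.000
Op 3: CLOSE 2-3: Q_total=15.00, C_total=10.00, V=1.50; Q2=7.50, Q3=7.50; dissipated=0.000
Final charges: Q1=12.00, Q2=7.50, Q3=7.50, Q4=13.00, Q5=0.00

Answer: 7.50 μC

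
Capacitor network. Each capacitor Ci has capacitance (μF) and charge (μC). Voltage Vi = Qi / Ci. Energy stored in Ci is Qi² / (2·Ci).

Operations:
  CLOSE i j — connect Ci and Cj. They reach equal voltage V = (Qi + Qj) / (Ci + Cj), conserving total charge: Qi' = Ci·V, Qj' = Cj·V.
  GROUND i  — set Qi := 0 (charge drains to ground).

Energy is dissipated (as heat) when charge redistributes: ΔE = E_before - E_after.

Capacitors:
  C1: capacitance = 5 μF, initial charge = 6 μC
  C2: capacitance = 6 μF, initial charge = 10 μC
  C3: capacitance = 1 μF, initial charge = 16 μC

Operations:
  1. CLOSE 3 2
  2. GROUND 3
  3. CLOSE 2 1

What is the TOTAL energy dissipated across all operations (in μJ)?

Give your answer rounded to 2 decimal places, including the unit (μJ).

Initial: C1(5μF, Q=6μC, V=1.20V), C2(6μF, Q=10μC, V=1.67V), C3(1μF, Q=16μC, V=16.00V)
Op 1: CLOSE 3-2: Q_total=26.00, C_total=7.00, V=3.71; Q3=3.71, Q2=22.29; dissipated=88.048
Op 2: GROUND 3: Q3=0; energy lost=6.898
Op 3: CLOSE 2-1: Q_total=28.29, C_total=11.00, V=2.57; Q2=15.43, Q1=12.86; dissipated=8.620
Total dissipated: 103.566 μJ

Answer: 103.57 μJ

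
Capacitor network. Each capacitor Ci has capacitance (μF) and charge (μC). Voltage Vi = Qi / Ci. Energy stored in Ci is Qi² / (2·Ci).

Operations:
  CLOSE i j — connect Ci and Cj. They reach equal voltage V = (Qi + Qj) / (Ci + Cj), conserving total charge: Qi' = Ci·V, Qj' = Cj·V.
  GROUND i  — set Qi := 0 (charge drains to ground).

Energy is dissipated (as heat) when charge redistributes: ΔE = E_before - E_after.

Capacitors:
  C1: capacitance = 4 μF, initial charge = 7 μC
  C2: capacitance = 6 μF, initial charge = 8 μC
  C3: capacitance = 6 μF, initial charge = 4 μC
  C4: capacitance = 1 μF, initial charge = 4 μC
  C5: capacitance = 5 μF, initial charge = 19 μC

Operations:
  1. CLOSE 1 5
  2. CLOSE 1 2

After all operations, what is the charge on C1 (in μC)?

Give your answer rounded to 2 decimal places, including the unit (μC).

Initial: C1(4μF, Q=7μC, V=1.75V), C2(6μF, Q=8μC, V=1.33V), C3(6μF, Q=4μC, V=0.67V), C4(1μF, Q=4μC, V=4.00V), C5(5μF, Q=19μC, V=3.80V)
Op 1: CLOSE 1-5: Q_total=26.00, C_total=9.00, V=2.89; Q1=11.56, Q5=14.44; dissipated=4.669
Op 2: CLOSE 1-2: Q_total=19.56, C_total=10.00, V=1.96; Q1=7.82, Q2=11.73; dissipated=2.904
Final charges: Q1=7.82, Q2=11.73, Q3=4.00, Q4=4.00, Q5=14.44

Answer: 7.82 μC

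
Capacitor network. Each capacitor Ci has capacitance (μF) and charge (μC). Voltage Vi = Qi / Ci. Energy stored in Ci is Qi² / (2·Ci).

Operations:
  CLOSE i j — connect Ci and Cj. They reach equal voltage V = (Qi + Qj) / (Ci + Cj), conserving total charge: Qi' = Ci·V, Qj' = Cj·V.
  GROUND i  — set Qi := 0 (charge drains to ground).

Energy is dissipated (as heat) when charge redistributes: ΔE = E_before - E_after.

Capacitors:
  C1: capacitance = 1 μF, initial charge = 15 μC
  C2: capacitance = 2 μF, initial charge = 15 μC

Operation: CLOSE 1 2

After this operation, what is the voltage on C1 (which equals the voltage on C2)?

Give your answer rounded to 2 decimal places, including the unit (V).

Initial: C1(1μF, Q=15μC, V=15.00V), C2(2μF, Q=15μC, V=7.50V)
Op 1: CLOSE 1-2: Q_total=30.00, C_total=3.00, V=10.00; Q1=10.00, Q2=20.00; dissipated=18.750

Answer: 10.00 V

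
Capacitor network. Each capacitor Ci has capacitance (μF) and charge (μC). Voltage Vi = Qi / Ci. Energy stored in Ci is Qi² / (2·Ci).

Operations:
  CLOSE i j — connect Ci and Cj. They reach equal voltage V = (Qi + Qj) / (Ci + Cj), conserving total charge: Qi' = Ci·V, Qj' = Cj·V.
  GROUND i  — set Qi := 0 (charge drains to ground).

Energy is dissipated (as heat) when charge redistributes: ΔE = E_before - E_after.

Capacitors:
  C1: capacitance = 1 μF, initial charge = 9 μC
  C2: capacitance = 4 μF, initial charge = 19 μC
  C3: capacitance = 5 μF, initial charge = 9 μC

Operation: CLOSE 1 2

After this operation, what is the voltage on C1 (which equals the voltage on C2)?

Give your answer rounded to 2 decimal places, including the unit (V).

Initial: C1(1μF, Q=9μC, V=9.00V), C2(4μF, Q=19μC, V=4.75V), C3(5μF, Q=9μC, V=1.80V)
Op 1: CLOSE 1-2: Q_total=28.00, C_total=5.00, V=5.60; Q1=5.60, Q2=22.40; dissipated=7.225

Answer: 5.60 V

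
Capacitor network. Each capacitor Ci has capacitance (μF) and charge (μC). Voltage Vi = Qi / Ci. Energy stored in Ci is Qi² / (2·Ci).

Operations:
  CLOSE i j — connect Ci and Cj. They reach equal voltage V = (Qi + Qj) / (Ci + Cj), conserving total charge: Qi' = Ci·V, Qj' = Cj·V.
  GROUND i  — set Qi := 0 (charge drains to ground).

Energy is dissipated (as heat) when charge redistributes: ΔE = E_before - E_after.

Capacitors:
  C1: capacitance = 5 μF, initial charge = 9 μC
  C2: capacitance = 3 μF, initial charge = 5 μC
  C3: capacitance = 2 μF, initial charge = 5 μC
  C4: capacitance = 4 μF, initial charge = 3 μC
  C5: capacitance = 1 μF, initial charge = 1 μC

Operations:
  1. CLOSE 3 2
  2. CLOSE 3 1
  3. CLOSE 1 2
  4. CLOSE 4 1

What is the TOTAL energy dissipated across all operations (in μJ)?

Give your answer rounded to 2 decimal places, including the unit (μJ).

Initial: C1(5μF, Q=9μC, V=1.80V), C2(3μF, Q=5μC, V=1.67V), C3(2μF, Q=5μC, V=2.50V), C4(4μF, Q=3μC, V=0.75V), C5(1μF, Q=1μC, V=1.00V)
Op 1: CLOSE 3-2: Q_total=10.00, C_total=5.00, V=2.00; Q3=4.00, Q2=6.00; dissipated=0.417
Op 2: CLOSE 3-1: Q_total=13.00, C_total=7.00, V=1.86; Q3=3.71, Q1=9.29; dissipated=0.029
Op 3: CLOSE 1-2: Q_total=15.29, C_total=8.00, V=1.91; Q1=9.55, Q2=5.73; dissipated=0.019
Op 4: CLOSE 4-1: Q_total=12.55, C_total=9.00, V=1.39; Q4=5.58, Q1=6.97; dissipated=1.497
Total dissipated: 1.961 μJ

Answer: 1.96 μJ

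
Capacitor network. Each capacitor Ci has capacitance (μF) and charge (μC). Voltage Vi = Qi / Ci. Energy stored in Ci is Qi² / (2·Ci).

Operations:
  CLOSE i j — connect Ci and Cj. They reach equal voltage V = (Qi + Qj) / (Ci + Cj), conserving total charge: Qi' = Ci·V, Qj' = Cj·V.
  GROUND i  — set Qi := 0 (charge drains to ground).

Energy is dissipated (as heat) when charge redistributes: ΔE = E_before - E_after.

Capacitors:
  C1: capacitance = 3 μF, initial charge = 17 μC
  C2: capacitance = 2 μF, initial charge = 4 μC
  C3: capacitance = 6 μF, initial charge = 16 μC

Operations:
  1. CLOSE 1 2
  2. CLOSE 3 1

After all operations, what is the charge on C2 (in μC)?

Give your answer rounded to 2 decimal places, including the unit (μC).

Initial: C1(3μF, Q=17μC, V=5.67V), C2(2μF, Q=4μC, V=2.00V), C3(6μF, Q=16μC, V=2.67V)
Op 1: CLOSE 1-2: Q_total=21.00, C_total=5.00, V=4.20; Q1=12.60, Q2=8.40; dissipated=8.067
Op 2: CLOSE 3-1: Q_total=28.60, C_total=9.00, V=3.18; Q3=19.07, Q1=9.53; dissipated=2.351
Final charges: Q1=9.53, Q2=8.40, Q3=19.07

Answer: 8.40 μC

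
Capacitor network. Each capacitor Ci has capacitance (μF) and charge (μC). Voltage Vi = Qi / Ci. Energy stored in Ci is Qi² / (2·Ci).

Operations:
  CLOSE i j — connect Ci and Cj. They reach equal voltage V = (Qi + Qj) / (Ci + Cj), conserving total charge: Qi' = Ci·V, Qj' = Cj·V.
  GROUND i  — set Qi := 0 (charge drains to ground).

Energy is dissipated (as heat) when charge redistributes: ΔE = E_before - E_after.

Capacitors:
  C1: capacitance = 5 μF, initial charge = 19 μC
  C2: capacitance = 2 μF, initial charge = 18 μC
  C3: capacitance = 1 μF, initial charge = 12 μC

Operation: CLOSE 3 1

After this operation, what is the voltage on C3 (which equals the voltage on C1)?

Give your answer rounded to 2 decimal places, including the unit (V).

Answer: 5.17 V

Derivation:
Initial: C1(5μF, Q=19μC, V=3.80V), C2(2μF, Q=18μC, V=9.00V), C3(1μF, Q=12μC, V=12.00V)
Op 1: CLOSE 3-1: Q_total=31.00, C_total=6.00, V=5.17; Q3=5.17, Q1=25.83; dissipated=28.017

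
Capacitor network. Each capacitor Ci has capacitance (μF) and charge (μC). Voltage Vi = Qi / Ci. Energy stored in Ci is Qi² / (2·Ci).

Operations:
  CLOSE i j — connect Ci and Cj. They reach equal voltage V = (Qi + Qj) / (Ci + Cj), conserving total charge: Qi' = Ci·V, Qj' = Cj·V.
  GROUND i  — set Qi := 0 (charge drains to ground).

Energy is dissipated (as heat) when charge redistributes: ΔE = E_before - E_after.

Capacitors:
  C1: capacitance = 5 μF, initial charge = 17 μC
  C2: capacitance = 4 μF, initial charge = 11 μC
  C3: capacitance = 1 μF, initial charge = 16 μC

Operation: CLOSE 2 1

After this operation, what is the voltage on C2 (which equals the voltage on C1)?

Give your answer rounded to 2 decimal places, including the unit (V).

Initial: C1(5μF, Q=17μC, V=3.40V), C2(4μF, Q=11μC, V=2.75V), C3(1μF, Q=16μC, V=16.00V)
Op 1: CLOSE 2-1: Q_total=28.00, C_total=9.00, V=3.11; Q2=12.44, Q1=15.56; dissipated=0.469

Answer: 3.11 V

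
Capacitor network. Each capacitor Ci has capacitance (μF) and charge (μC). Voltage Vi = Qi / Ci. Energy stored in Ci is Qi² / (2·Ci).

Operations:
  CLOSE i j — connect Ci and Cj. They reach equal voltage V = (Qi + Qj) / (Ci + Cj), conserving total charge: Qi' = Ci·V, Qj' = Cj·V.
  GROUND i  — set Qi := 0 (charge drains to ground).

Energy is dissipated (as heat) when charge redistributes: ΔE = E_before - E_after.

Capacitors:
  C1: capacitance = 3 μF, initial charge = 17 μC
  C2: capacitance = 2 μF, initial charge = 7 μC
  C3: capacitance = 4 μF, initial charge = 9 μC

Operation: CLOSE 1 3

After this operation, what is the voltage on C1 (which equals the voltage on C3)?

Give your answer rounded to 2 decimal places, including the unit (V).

Answer: 3.71 V

Derivation:
Initial: C1(3μF, Q=17μC, V=5.67V), C2(2μF, Q=7μC, V=3.50V), C3(4μF, Q=9μC, V=2.25V)
Op 1: CLOSE 1-3: Q_total=26.00, C_total=7.00, V=3.71; Q1=11.14, Q3=14.86; dissipated=10.006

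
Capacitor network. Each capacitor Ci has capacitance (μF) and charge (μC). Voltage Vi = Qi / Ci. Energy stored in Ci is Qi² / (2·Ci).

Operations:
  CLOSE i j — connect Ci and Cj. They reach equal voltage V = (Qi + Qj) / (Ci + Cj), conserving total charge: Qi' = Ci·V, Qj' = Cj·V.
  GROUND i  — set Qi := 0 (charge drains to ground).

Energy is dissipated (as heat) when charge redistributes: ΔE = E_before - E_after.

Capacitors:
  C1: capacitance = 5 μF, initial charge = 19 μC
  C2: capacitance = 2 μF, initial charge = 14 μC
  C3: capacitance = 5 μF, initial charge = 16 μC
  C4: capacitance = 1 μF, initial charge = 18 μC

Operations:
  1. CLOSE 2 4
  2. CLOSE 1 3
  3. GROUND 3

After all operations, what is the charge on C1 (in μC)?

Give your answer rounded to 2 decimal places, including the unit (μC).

Answer: 17.50 μC

Derivation:
Initial: C1(5μF, Q=19μC, V=3.80V), C2(2μF, Q=14μC, V=7.00V), C3(5μF, Q=16μC, V=3.20V), C4(1μF, Q=18μC, V=18.00V)
Op 1: CLOSE 2-4: Q_total=32.00, C_total=3.00, V=10.67; Q2=21.33, Q4=10.67; dissipated=40.333
Op 2: CLOSE 1-3: Q_total=35.00, C_total=10.00, V=3.50; Q1=17.50, Q3=17.50; dissipated=0.450
Op 3: GROUND 3: Q3=0; energy lost=30.625
Final charges: Q1=17.50, Q2=21.33, Q3=0.00, Q4=10.67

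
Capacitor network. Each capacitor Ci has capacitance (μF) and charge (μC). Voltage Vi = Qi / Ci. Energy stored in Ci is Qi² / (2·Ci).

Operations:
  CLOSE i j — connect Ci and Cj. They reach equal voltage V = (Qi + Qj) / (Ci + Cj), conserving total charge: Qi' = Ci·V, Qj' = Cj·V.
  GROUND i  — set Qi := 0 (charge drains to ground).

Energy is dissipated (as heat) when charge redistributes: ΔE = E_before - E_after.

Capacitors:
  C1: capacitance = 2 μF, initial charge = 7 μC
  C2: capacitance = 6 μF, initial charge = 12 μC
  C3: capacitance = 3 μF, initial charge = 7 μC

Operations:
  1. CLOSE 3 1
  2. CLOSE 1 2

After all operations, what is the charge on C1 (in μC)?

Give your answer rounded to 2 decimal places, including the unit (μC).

Answer: 4.40 μC

Derivation:
Initial: C1(2μF, Q=7μC, V=3.50V), C2(6μF, Q=12μC, V=2.00V), C3(3μF, Q=7μC, V=2.33V)
Op 1: CLOSE 3-1: Q_total=14.00, C_total=5.00, V=2.80; Q3=8.40, Q1=5.60; dissipated=0.817
Op 2: CLOSE 1-2: Q_total=17.60, C_total=8.00, V=2.20; Q1=4.40, Q2=13.20; dissipated=0.480
Final charges: Q1=4.40, Q2=13.20, Q3=8.40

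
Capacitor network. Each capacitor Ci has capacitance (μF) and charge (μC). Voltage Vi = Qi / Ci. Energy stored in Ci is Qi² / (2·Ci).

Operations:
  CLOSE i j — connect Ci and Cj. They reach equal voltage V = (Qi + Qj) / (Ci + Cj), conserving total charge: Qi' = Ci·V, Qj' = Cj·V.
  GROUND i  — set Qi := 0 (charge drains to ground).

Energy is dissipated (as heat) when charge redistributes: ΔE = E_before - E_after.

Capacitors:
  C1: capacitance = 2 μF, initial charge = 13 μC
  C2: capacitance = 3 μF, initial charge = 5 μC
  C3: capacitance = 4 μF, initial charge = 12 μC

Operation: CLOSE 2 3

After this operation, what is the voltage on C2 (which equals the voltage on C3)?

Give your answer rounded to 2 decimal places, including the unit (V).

Answer: 2.43 V

Derivation:
Initial: C1(2μF, Q=13μC, V=6.50V), C2(3μF, Q=5μC, V=1.67V), C3(4μF, Q=12μC, V=3.00V)
Op 1: CLOSE 2-3: Q_total=17.00, C_total=7.00, V=2.43; Q2=7.29, Q3=9.71; dissipated=1.524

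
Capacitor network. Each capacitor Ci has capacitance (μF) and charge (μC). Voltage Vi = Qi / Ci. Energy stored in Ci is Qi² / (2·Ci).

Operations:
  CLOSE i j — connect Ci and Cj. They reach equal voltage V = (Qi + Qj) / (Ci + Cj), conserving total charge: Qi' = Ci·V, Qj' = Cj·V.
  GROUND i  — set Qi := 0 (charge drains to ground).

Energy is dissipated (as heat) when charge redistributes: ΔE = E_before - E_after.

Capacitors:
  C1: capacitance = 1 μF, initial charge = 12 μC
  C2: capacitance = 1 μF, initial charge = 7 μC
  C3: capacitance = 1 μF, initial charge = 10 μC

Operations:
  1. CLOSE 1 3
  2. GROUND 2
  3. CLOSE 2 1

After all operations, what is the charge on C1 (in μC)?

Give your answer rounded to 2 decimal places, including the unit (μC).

Answer: 5.50 μC

Derivation:
Initial: C1(1μF, Q=12μC, V=12.00V), C2(1μF, Q=7μC, V=7.00V), C3(1μF, Q=10μC, V=10.00V)
Op 1: CLOSE 1-3: Q_total=22.00, C_total=2.00, V=11.00; Q1=11.00, Q3=11.00; dissipated=1.000
Op 2: GROUND 2: Q2=0; energy lost=24.500
Op 3: CLOSE 2-1: Q_total=11.00, C_total=2.00, V=5.50; Q2=5.50, Q1=5.50; dissipated=30.250
Final charges: Q1=5.50, Q2=5.50, Q3=11.00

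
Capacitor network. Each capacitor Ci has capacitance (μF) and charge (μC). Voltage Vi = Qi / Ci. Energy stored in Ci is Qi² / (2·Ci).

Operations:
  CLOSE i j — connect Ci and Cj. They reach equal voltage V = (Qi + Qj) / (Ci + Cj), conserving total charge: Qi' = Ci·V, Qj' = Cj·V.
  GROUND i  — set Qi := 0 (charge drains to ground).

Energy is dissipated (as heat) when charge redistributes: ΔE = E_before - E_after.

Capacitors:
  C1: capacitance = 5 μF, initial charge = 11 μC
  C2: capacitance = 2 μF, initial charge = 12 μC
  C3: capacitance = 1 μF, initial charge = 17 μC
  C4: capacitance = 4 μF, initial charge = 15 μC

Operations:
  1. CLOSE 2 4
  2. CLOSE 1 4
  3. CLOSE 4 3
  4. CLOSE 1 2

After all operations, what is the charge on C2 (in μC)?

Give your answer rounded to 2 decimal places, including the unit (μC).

Answer: 7.17 μC

Derivation:
Initial: C1(5μF, Q=11μC, V=2.20V), C2(2μF, Q=12μC, V=6.00V), C3(1μF, Q=17μC, V=17.00V), C4(4μF, Q=15μC, V=3.75V)
Op 1: CLOSE 2-4: Q_total=27.00, C_total=6.00, V=4.50; Q2=9.00, Q4=18.00; dissipated=3.375
Op 2: CLOSE 1-4: Q_total=29.00, C_total=9.00, V=3.22; Q1=16.11, Q4=12.89; dissipated=5.878
Op 3: CLOSE 4-3: Q_total=29.89, C_total=5.00, V=5.98; Q4=23.91, Q3=5.98; dissipated=75.931
Op 4: CLOSE 1-2: Q_total=25.11, C_total=7.00, V=3.59; Q1=17.94, Q2=7.17; dissipated=1.166
Final charges: Q1=17.94, Q2=7.17, Q3=5.98, Q4=23.91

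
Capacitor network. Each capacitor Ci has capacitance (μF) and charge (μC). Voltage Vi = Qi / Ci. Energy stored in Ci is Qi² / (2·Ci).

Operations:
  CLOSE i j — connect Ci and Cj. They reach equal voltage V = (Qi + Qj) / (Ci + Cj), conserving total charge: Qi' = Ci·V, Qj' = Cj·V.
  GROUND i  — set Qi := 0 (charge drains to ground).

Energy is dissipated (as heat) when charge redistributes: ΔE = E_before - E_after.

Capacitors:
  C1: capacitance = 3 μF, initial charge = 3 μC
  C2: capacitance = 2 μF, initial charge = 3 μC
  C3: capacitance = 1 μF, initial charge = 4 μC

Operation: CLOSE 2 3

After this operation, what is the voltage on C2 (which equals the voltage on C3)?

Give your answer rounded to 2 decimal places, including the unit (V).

Initial: C1(3μF, Q=3μC, V=1.00V), C2(2μF, Q=3μC, V=1.50V), C3(1μF, Q=4μC, V=4.00V)
Op 1: CLOSE 2-3: Q_total=7.00, C_total=3.00, V=2.33; Q2=4.67, Q3=2.33; dissipated=2.083

Answer: 2.33 V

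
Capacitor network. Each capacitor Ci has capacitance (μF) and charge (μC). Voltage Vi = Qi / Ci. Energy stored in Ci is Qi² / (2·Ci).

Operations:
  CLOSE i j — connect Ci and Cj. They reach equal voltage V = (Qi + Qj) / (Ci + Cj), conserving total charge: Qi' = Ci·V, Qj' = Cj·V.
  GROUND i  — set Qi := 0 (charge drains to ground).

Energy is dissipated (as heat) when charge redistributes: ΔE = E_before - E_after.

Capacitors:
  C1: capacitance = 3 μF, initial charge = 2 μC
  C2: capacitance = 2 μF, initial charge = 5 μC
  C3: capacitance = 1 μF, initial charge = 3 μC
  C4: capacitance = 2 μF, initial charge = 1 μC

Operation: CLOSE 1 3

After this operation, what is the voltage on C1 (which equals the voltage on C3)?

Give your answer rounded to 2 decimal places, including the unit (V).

Answer: 1.25 V

Derivation:
Initial: C1(3μF, Q=2μC, V=0.67V), C2(2μF, Q=5μC, V=2.50V), C3(1μF, Q=3μC, V=3.00V), C4(2μF, Q=1μC, V=0.50V)
Op 1: CLOSE 1-3: Q_total=5.00, C_total=4.00, V=1.25; Q1=3.75, Q3=1.25; dissipated=2.042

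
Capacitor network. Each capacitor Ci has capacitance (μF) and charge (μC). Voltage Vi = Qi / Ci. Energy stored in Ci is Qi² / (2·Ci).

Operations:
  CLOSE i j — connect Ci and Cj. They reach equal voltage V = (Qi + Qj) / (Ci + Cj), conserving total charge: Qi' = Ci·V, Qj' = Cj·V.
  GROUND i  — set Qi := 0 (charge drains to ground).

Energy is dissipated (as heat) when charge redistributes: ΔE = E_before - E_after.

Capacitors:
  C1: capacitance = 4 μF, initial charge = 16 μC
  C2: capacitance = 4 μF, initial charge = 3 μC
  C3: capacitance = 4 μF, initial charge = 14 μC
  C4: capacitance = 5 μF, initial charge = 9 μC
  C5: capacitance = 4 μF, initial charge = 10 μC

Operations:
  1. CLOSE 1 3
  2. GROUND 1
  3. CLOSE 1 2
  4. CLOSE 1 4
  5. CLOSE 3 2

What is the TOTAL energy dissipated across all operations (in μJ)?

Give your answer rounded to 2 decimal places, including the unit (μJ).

Answer: 42.58 μJ

Derivation:
Initial: C1(4μF, Q=16μC, V=4.00V), C2(4μF, Q=3μC, V=0.75V), C3(4μF, Q=14μC, V=3.50V), C4(5μF, Q=9μC, V=1.80V), C5(4μF, Q=10μC, V=2.50V)
Op 1: CLOSE 1-3: Q_total=30.00, C_total=8.00, V=3.75; Q1=15.00, Q3=15.00; dissipated=0.250
Op 2: GROUND 1: Q1=0; energy lost=28.125
Op 3: CLOSE 1-2: Q_total=3.00, C_total=8.00, V=0.38; Q1=1.50, Q2=1.50; dissipated=0.562
Op 4: CLOSE 1-4: Q_total=10.50, C_total=9.00, V=1.17; Q1=4.67, Q4=5.83; dissipated=2.256
Op 5: CLOSE 3-2: Q_total=16.50, C_total=8.00, V=2.06; Q3=8.25, Q2=8.25; dissipated=11.391
Total dissipated: 42.584 μJ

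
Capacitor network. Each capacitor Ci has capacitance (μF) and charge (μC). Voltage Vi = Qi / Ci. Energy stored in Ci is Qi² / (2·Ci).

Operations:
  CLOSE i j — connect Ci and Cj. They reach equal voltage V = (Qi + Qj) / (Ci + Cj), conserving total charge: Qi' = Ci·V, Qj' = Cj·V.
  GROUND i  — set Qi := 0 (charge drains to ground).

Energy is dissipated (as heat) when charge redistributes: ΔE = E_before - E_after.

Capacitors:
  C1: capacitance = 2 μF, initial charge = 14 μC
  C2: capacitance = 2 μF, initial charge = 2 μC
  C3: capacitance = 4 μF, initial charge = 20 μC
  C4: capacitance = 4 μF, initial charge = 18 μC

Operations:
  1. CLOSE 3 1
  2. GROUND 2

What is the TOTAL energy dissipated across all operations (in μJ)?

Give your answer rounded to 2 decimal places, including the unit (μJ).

Initial: C1(2μF, Q=14μC, V=7.00V), C2(2μF, Q=2μC, V=1.00V), C3(4μF, Q=20μC, V=5.00V), C4(4μF, Q=18μC, V=4.50V)
Op 1: CLOSE 3-1: Q_total=34.00, C_total=6.00, V=5.67; Q3=22.67, Q1=11.33; dissipated=2.667
Op 2: GROUND 2: Q2=0; energy lost=1.000
Total dissipated: 3.667 μJ

Answer: 3.67 μJ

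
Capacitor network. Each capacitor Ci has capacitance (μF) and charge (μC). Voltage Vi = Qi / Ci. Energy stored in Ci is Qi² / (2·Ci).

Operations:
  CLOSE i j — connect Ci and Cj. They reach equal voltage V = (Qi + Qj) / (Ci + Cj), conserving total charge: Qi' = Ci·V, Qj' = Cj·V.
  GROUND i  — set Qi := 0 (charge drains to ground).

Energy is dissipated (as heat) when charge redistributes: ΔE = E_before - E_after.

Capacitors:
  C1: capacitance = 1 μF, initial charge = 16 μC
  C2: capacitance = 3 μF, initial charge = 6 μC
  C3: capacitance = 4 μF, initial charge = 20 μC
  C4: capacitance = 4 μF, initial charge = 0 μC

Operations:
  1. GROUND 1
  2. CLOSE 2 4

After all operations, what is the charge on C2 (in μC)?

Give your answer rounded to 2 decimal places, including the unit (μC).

Initial: C1(1μF, Q=16μC, V=16.00V), C2(3μF, Q=6μC, V=2.00V), C3(4μF, Q=20μC, V=5.00V), C4(4μF, Q=0μC, V=0.00V)
Op 1: GROUND 1: Q1=0; energy lost=128.000
Op 2: CLOSE 2-4: Q_total=6.00, C_total=7.00, V=0.86; Q2=2.57, Q4=3.43; dissipated=3.429
Final charges: Q1=0.00, Q2=2.57, Q3=20.00, Q4=3.43

Answer: 2.57 μC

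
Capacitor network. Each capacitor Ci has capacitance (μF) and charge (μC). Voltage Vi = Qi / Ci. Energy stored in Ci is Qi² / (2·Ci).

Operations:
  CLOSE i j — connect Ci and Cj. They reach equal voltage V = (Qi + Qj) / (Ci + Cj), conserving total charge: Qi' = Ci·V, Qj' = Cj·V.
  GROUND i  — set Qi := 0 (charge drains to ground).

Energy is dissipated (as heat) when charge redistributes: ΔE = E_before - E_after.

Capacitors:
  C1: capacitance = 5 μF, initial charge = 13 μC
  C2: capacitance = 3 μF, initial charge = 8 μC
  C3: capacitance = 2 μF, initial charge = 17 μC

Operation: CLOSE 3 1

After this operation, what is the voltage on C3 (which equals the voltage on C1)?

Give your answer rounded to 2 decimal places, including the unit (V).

Initial: C1(5μF, Q=13μC, V=2.60V), C2(3μF, Q=8μC, V=2.67V), C3(2μF, Q=17μC, V=8.50V)
Op 1: CLOSE 3-1: Q_total=30.00, C_total=7.00, V=4.29; Q3=8.57, Q1=21.43; dissipated=24.864

Answer: 4.29 V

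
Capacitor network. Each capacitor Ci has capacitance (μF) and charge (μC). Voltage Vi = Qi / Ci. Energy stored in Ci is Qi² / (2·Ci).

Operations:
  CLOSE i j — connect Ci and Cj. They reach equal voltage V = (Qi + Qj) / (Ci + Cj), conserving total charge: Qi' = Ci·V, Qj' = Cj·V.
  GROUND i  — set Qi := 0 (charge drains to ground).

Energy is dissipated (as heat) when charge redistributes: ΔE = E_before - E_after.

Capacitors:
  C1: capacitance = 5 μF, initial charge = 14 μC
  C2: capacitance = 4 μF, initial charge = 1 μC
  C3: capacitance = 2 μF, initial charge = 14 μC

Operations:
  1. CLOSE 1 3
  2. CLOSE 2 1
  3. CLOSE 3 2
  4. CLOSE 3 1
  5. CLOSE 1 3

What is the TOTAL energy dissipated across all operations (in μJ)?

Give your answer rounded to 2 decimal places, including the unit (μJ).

Initial: C1(5μF, Q=14μC, V=2.80V), C2(4μF, Q=1μC, V=0.25V), C3(2μF, Q=14μC, V=7.00V)
Op 1: CLOSE 1-3: Q_total=28.00, C_total=7.00, V=4.00; Q1=20.00, Q3=8.00; dissipated=12.600
Op 2: CLOSE 2-1: Q_total=21.00, C_total=9.00, V=2.33; Q2=9.33, Q1=11.67; dissipated=15.625
Op 3: CLOSE 3-2: Q_total=17.33, C_total=6.00, V=2.89; Q3=5.78, Q2=11.56; dissipated=1.852
Op 4: CLOSE 3-1: Q_total=17.44, C_total=7.00, V=2.49; Q3=4.98, Q1=12.46; dissipated=0.220
Op 5: CLOSE 1-3: Q_total=17.44, C_total=7.00, V=2.49; Q1=12.46, Q3=4.98; dissipated=0.000
Total dissipated: 30.297 μJ

Answer: 30.30 μJ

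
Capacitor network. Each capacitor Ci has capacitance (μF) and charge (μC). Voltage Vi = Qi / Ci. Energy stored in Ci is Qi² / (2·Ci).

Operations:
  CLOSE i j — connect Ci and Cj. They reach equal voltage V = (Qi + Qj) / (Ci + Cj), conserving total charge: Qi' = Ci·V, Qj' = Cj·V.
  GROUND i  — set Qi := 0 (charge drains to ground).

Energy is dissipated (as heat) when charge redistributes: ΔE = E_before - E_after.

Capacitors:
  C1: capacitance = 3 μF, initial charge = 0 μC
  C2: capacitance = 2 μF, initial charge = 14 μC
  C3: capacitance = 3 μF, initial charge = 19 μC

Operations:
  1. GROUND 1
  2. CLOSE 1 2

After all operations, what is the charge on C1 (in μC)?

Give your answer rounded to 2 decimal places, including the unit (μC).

Answer: 8.40 μC

Derivation:
Initial: C1(3μF, Q=0μC, V=0.00V), C2(2μF, Q=14μC, V=7.00V), C3(3μF, Q=19μC, V=6.33V)
Op 1: GROUND 1: Q1=0; energy lost=0.000
Op 2: CLOSE 1-2: Q_total=14.00, C_total=5.00, V=2.80; Q1=8.40, Q2=5.60; dissipated=29.400
Final charges: Q1=8.40, Q2=5.60, Q3=19.00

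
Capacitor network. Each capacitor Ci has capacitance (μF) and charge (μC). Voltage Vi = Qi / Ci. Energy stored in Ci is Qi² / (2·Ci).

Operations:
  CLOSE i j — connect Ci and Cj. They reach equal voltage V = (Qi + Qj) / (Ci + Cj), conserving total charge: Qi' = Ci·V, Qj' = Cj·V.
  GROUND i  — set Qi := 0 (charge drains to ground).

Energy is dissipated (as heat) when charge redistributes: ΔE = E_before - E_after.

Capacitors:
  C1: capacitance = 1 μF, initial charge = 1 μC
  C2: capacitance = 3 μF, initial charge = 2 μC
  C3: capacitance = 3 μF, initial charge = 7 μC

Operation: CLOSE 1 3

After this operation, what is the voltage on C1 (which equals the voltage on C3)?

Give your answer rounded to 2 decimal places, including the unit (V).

Answer: 2.00 V

Derivation:
Initial: C1(1μF, Q=1μC, V=1.00V), C2(3μF, Q=2μC, V=0.67V), C3(3μF, Q=7μC, V=2.33V)
Op 1: CLOSE 1-3: Q_total=8.00, C_total=4.00, V=2.00; Q1=2.00, Q3=6.00; dissipated=0.667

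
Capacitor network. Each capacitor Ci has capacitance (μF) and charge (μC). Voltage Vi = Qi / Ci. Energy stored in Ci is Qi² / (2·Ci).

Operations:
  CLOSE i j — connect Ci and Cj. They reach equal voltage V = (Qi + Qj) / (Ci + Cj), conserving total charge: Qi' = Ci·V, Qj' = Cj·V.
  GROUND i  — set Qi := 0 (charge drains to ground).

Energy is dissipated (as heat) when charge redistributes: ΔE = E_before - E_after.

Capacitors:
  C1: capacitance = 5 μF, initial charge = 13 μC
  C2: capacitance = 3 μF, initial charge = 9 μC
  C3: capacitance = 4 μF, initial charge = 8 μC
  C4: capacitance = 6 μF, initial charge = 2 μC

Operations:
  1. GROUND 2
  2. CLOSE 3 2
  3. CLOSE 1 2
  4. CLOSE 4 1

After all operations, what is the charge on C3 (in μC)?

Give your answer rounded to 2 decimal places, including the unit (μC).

Initial: C1(5μF, Q=13μC, V=2.60V), C2(3μF, Q=9μC, V=3.00V), C3(4μF, Q=8μC, V=2.00V), C4(6μF, Q=2μC, V=0.33V)
Op 1: GROUND 2: Q2=0; energy lost=13.500
Op 2: CLOSE 3-2: Q_total=8.00, C_total=7.00, V=1.14; Q3=4.57, Q2=3.43; dissipated=3.429
Op 3: CLOSE 1-2: Q_total=16.43, C_total=8.00, V=2.05; Q1=10.27, Q2=6.16; dissipated=1.991
Op 4: CLOSE 4-1: Q_total=12.27, C_total=11.00, V=1.12; Q4=6.69, Q1=5.58; dissipated=4.035
Final charges: Q1=5.58, Q2=6.16, Q3=4.57, Q4=6.69

Answer: 4.57 μC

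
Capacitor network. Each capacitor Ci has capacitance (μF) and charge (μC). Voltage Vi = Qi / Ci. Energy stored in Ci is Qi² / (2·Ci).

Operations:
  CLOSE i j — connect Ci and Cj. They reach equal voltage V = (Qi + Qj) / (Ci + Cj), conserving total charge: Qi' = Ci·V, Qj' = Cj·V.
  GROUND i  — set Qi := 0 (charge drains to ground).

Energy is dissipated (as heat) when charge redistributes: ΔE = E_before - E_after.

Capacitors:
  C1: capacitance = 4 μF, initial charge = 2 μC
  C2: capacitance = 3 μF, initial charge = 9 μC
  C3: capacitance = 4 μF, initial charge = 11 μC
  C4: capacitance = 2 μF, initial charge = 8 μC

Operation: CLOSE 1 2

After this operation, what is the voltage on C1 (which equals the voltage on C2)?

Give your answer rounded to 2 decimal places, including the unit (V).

Initial: C1(4μF, Q=2μC, V=0.50V), C2(3μF, Q=9μC, V=3.00V), C3(4μF, Q=11μC, V=2.75V), C4(2μF, Q=8μC, V=4.00V)
Op 1: CLOSE 1-2: Q_total=11.00, C_total=7.00, V=1.57; Q1=6.29, Q2=4.71; dissipated=5.357

Answer: 1.57 V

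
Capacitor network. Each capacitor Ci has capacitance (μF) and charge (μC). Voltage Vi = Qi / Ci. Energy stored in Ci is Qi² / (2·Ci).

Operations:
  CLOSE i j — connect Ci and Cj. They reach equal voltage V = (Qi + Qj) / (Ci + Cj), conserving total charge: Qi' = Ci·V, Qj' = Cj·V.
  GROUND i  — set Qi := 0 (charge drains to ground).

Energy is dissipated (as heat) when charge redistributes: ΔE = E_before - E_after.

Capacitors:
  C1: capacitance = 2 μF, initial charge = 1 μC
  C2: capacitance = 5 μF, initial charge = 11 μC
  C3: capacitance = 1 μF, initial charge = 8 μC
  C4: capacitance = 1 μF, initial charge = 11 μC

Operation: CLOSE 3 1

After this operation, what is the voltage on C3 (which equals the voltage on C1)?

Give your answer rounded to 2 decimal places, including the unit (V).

Answer: 3.00 V

Derivation:
Initial: C1(2μF, Q=1μC, V=0.50V), C2(5μF, Q=11μC, V=2.20V), C3(1μF, Q=8μC, V=8.00V), C4(1μF, Q=11μC, V=11.00V)
Op 1: CLOSE 3-1: Q_total=9.00, C_total=3.00, V=3.00; Q3=3.00, Q1=6.00; dissipated=18.750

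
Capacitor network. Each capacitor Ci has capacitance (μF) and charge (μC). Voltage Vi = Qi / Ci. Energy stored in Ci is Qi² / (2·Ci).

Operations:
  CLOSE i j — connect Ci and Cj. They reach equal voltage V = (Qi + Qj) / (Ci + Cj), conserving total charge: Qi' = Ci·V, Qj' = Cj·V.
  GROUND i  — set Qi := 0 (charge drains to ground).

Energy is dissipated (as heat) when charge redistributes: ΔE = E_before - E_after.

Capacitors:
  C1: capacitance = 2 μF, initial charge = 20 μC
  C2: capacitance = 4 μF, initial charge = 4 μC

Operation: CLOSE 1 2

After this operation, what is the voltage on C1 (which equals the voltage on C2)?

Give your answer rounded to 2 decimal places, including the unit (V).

Initial: C1(2μF, Q=20μC, V=10.00V), C2(4μF, Q=4μC, V=1.00V)
Op 1: CLOSE 1-2: Q_total=24.00, C_total=6.00, V=4.00; Q1=8.00, Q2=16.00; dissipated=54.000

Answer: 4.00 V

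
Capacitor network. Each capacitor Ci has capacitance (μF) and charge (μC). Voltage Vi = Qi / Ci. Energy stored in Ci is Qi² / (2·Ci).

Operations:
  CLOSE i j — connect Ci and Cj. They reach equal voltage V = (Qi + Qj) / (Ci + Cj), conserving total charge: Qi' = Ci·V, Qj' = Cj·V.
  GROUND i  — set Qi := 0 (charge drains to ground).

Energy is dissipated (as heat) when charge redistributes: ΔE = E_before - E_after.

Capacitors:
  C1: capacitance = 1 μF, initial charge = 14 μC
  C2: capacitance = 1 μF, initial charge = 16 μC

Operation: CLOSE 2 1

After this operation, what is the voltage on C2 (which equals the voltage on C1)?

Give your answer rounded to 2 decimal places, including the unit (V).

Initial: C1(1μF, Q=14μC, V=14.00V), C2(1μF, Q=16μC, V=16.00V)
Op 1: CLOSE 2-1: Q_total=30.00, C_total=2.00, V=15.00; Q2=15.00, Q1=15.00; dissipated=1.000

Answer: 15.00 V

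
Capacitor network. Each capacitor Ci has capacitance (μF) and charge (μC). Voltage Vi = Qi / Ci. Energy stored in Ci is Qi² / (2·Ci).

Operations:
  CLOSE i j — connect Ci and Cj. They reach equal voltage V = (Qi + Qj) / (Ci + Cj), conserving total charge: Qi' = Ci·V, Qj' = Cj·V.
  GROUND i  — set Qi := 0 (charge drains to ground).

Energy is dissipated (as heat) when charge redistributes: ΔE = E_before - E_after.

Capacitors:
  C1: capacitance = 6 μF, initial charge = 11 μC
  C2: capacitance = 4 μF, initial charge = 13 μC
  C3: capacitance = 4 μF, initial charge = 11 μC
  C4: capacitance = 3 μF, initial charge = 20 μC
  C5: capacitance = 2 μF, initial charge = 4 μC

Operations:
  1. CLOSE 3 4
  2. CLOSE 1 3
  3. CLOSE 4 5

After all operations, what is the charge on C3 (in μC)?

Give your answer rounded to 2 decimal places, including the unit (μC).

Answer: 11.49 μC

Derivation:
Initial: C1(6μF, Q=11μC, V=1.83V), C2(4μF, Q=13μC, V=3.25V), C3(4μF, Q=11μC, V=2.75V), C4(3μF, Q=20μC, V=6.67V), C5(2μF, Q=4μC, V=2.00V)
Op 1: CLOSE 3-4: Q_total=31.00, C_total=7.00, V=4.43; Q3=17.71, Q4=13.29; dissipated=13.149
Op 2: CLOSE 1-3: Q_total=28.71, C_total=10.00, V=2.87; Q1=17.23, Q3=11.49; dissipated=8.082
Op 3: CLOSE 4-5: Q_total=17.29, C_total=5.00, V=3.46; Q4=10.37, Q5=6.91; dissipated=3.539
Final charges: Q1=17.23, Q2=13.00, Q3=11.49, Q4=10.37, Q5=6.91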